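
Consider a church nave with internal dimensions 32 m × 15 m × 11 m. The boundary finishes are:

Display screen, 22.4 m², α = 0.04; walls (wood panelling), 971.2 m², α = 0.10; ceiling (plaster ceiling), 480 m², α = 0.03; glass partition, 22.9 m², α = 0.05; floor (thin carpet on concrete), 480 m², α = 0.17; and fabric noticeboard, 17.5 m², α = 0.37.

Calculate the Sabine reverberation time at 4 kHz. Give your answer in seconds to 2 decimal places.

4.22 seconds

Total absorption A = 22.4×0.04 + 971.2×0.10 + 480×0.03 + 22.9×0.05 + 480×0.17 + 17.5×0.37
  = 0.896 + 97.120 + 14.400 + 1.145 + 81.600 + 6.475 = 201.636 m² sabins.
Room volume: 5280 m³.
Sabine: RT60 = 0.161 × 5280 / 201.636 = 4.22 s.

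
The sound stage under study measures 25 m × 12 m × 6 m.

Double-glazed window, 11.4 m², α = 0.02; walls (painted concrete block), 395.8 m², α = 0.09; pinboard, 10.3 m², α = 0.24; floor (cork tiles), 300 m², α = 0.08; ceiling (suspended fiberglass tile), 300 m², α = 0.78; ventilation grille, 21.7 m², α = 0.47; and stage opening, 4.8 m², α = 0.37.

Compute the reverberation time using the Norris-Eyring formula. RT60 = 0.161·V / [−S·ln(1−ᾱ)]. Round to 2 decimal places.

Total surface area S = 11.4 + 395.8 + 10.3 + 300 + 300 + 21.7 + 4.8 = 1044.0 m².
Absorption A = 11.4·0.02 + 395.8·0.09 + 10.3·0.24 + 300·0.08 + 300·0.78 + 21.7·0.47 + 4.8·0.37 = 308.297 sabins.
ᾱ = 308.297 / 1044.0 = 0.2953.
−S·ln(1−ᾱ) = −1044.0 × ln(1 − 0.2953) = 365.382.
V = 25 × 12 × 6 = 1800 m³.
T = 0.161·V/[−S·ln(1−ᾱ)] = 0.161·1800/365.382 = 0.79 s.

0.79 s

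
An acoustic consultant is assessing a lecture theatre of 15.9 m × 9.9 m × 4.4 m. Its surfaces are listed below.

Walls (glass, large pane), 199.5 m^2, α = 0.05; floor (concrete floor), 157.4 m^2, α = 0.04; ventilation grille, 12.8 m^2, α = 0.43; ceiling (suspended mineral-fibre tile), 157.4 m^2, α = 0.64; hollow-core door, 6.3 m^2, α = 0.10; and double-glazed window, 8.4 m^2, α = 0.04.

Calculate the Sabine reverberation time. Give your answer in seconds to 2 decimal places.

Summing Sᵢαᵢ: 9.975 + 6.296 + 5.504 + 100.736 + 0.630 + 0.336 → A = 123.477 sabins.
Volume V = 15.9 × 9.9 × 4.4 = 692.604 m³.
T = 0.161 V/A = 0.161·692.604/123.477 = 0.90 s.

0.90 seconds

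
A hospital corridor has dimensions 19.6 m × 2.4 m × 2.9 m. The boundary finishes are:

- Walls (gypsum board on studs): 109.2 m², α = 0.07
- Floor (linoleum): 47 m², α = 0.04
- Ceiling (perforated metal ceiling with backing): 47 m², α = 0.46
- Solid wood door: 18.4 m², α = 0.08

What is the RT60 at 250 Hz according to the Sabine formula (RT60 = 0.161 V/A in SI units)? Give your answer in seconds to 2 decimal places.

0.67 seconds

Equivalent absorption area: A = 109.2·0.07 + 47·0.04 + 47·0.46 + 18.4·0.08 = 32.616 m².
V = 19.6·2.4·2.9 = 136.416 m³.
T = 0.161 V/A = 0.161·136.416/32.616 = 0.67 s.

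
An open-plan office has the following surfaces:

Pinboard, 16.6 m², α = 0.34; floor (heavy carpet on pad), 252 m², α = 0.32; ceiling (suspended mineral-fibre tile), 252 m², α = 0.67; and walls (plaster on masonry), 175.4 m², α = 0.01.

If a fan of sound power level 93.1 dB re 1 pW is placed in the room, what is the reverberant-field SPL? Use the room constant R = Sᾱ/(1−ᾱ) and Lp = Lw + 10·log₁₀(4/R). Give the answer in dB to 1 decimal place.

Σ(Sᵢαᵢ) = 16.6·0.34 + 252·0.32 + 252·0.67 + 175.4·0.01 = 256.878; total area S = 696.0 m².
ᾱ = 0.3691, so room constant R = A/(1−ᾱ) = 407.161 m².
Lp = 93.1 + 10·log₁₀(4/407.161) = 93.1 + (-20.08) = 73.0 dB.

73.0 dB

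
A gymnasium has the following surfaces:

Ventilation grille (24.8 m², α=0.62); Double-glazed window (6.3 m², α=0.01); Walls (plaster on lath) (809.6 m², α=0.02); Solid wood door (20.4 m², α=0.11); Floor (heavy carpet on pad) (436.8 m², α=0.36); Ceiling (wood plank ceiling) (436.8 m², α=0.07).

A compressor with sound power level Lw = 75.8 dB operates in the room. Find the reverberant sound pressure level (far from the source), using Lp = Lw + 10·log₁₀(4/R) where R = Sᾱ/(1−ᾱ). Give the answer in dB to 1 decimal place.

57.8 dB

A = 221.699 sabins; S = 1734.7 m².
ᾱ = 0.1278, so room constant R = A/(1−ᾱ) = 254.184 m².
Lp = 75.8 + 10·log₁₀(4/254.184) = 75.8 + (-18.03) = 57.8 dB.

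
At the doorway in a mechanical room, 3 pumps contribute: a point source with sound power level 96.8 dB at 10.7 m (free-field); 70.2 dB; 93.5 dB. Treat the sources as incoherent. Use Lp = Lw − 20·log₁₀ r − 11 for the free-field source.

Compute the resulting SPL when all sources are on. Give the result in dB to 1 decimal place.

Source at 10.7 m: Lp = 96.8 − 20·log₁₀(10.7) − 11 = 65.2 dB.
Converting to relative power and adding: 10^(65.2/10) + 10^(70.2/10) + 10^(93.5/10) = 2.253e+09.
Combined level = 10 log₁₀(2.253e+09) = 93.5 dB.

93.5 dB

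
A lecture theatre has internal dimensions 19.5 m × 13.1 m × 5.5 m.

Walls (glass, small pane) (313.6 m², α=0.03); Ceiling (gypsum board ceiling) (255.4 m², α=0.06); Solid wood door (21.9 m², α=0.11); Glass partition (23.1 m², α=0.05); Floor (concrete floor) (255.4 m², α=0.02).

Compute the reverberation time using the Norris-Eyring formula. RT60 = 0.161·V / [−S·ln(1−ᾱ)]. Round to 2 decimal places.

Total surface area S = 313.6 + 255.4 + 21.9 + 23.1 + 255.4 = 869.4 m².
Absorption A = 313.6×0.03 + 255.4×0.06 + 21.9×0.11 + 23.1×0.05 + 255.4×0.02 = 33.404 sabins.
Mean coefficient ᾱ = A/S = 0.0384.
−S·ln(1−ᾱ) = −869.4 × ln(1 − 0.0384) = 34.043.
V = 19.5 × 13.1 × 5.5 = 1404.975 m³.
RT60 = 0.161 × 1404.975 / 34.043 = 6.64 s.

6.64 sec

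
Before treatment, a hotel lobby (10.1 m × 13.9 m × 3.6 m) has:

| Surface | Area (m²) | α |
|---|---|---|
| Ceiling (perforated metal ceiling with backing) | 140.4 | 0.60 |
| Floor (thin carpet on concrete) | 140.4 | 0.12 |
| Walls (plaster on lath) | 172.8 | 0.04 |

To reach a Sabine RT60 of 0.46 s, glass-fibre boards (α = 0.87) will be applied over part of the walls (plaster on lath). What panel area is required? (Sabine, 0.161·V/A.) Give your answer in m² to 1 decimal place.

83.0

A₁ = Σ Sᵢαᵢ = 140.4·0.60 + 140.4·0.12 + 172.8·0.04 = 108.000 sabins.
Required A₂ = 0.161·505.404/0.46 = 176.891 sabins.
Absorption to add: 176.891 − 108.000 = 68.891 sabins.
Each m² of panel replacing the walls (plaster on lath) adds (0.87 − 0.04) = 0.83 sabins.
Area = ΔA/Δα = 68.891/0.83 = 83.0 m².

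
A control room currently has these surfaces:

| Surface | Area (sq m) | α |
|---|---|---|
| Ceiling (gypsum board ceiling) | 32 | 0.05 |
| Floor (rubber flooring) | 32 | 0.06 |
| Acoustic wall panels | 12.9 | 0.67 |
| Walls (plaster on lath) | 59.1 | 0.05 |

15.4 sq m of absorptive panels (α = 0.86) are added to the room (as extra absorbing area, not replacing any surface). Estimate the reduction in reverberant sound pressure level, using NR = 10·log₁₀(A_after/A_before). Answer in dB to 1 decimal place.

2.7 dB

Equivalent absorption area: A_before = 32·0.05 + 32·0.06 + 12.9·0.67 + 59.1·0.05 = 15.118 sq m.
Treatment contributes 15.4·0.86 = 13.244 sabins.
A_after = 15.118 + 13.244 = 28.362 sabins.
Reduction = 10 log₁₀(A_after/A_before) = 10 log₁₀(1.8760) = 2.7 dB.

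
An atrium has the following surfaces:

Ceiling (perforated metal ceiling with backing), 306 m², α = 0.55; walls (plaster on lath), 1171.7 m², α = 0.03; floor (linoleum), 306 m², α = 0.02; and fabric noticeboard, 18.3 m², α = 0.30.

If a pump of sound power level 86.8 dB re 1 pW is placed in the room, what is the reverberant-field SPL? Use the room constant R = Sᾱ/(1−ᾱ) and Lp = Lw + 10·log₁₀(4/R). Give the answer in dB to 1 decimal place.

68.9 dB

A = 215.061 sabins; S = 1802.0 m².
ᾱ = 0.1193, so room constant R = A/(1−ᾱ) = 244.193 m².
Lp = 86.8 + 10·log₁₀(4/244.193) = 86.8 + (-17.86) = 68.9 dB.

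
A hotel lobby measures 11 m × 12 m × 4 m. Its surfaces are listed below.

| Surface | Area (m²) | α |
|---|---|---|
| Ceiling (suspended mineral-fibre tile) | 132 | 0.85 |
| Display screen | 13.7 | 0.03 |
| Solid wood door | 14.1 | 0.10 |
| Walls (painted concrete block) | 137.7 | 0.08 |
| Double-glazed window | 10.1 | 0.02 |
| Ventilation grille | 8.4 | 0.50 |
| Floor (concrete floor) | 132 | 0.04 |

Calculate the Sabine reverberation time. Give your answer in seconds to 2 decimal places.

0.63 s

Summing Sᵢαᵢ: 112.200 + 0.411 + 1.410 + 11.016 + 0.202 + 4.200 + 5.280 → A = 134.719 sabins.
V = 11·12·4 = 528 m³.
RT60 = 0.161 · V / A = 0.161 × 528 / 134.719 = 0.63 s.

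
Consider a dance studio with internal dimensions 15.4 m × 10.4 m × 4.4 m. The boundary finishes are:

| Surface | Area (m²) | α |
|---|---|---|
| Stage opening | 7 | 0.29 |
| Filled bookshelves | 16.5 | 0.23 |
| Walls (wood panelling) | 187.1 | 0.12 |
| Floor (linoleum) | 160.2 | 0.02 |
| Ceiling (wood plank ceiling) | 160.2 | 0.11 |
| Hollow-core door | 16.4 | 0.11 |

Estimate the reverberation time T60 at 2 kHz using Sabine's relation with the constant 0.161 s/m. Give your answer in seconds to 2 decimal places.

2.23 s

Summing Sᵢαᵢ: 2.030 + 3.795 + 22.452 + 3.204 + 17.622 + 1.804 → A = 50.907 sabins.
V = 15.4·10.4·4.4 = 704.704 m³.
Sabine: RT60 = 0.161 × 704.704 / 50.907 = 2.23 s.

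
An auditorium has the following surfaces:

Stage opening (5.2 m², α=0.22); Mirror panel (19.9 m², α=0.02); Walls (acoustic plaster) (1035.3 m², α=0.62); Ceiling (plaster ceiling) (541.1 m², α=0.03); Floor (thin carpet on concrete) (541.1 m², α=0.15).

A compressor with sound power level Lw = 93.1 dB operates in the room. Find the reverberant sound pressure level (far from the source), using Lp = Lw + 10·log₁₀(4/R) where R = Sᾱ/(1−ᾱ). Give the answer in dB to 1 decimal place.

Σ(Sᵢαᵢ) = 5.2·0.22 + 19.9·0.02 + 1035.3·0.62 + 541.1·0.03 + 541.1·0.15 = 740.826; total area S = 2142.6 m².
ᾱ = 0.3458, so room constant R = A/(1−ᾱ) = 1132.415 m².
Lp = 93.1 + 10·log₁₀(4/1132.415) = 93.1 + (-24.52) = 68.6 dB.

68.6 dB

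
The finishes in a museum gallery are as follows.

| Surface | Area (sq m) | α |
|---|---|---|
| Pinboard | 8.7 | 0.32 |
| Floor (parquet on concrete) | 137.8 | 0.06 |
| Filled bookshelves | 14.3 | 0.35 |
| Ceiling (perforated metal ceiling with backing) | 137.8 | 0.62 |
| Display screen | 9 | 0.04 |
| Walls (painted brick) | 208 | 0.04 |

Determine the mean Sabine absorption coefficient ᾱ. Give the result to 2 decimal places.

S = Σ Sᵢ = 8.7 + 137.8 + 14.3 + 137.8 + 9 + 208 = 515.6 sq m.
Weighted sum Σ Sα = 110.173.
ᾱ = 110.173 / 515.6 = 0.21.

0.21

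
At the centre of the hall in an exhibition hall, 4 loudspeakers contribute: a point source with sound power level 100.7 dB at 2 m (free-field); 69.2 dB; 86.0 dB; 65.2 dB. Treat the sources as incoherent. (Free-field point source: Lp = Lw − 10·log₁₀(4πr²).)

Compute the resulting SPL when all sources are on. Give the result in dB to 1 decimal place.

88.1 dB

Source at 2 m: Lp = 100.7 − 10·log₁₀(4π·2²) = 100.7 − 10·log₁₀(50.265) = 83.7 dB.
Sum in the linear (power) domain: Σ 10^(Lᵢ/10) = 10^(83.7/10) + 10^(69.2/10) + 10^(86.0/10) + 10^(65.2/10) = 6.442e+08.
Back to dB: 10·log₁₀ Σ = 88.1 dB.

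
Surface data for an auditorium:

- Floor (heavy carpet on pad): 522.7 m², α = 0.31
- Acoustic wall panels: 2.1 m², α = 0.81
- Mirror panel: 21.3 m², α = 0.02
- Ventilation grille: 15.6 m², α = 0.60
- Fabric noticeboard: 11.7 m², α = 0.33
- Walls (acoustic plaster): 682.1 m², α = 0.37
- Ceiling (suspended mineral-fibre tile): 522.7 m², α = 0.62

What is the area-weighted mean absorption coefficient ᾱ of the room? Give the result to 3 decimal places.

S = Σ Sᵢ = 522.7 + 2.1 + 21.3 + 15.6 + 11.7 + 682.1 + 522.7 = 1778.2 m².
A = 522.7*0.31 + 2.1*0.81 + 21.3*0.02 + 15.6*0.60 + 11.7*0.33 + 682.1*0.37 + 522.7*0.62 = 753.836 sabins.
ᾱ = A/S = 0.424.

0.424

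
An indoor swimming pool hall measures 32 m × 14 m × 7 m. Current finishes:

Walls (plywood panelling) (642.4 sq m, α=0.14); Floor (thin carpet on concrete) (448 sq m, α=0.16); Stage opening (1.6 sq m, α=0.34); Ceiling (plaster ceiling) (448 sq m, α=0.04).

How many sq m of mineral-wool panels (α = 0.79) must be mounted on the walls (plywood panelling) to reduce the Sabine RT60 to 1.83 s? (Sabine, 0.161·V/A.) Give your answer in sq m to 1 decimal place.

Summing Sᵢαᵢ: 89.936 + 71.680 + 0.544 + 17.920 → A₁ = 180.080 sabins.
Required A₂ = 0.161·3136/1.83 = 275.899 sabins.
Absorption to add: 275.899 − 180.080 = 95.819 sabins.
Net gain per sq m: Δα = 0.79 − 0.14 = 0.65.
Panel area = 95.819 / 0.65 = 147.4 sq m.

147.4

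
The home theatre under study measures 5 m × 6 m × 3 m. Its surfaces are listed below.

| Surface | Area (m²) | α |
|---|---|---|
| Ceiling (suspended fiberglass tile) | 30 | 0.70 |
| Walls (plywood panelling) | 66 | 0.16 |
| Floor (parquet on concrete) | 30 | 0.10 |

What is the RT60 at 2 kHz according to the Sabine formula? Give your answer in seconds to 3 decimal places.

0.419 seconds

Summing Sᵢαᵢ: 21.000 + 10.560 + 3.000 → A = 34.560 sabins.
Room volume: 90 m³.
Sabine: RT60 = 0.161 × 90 / 34.560 = 0.419 s.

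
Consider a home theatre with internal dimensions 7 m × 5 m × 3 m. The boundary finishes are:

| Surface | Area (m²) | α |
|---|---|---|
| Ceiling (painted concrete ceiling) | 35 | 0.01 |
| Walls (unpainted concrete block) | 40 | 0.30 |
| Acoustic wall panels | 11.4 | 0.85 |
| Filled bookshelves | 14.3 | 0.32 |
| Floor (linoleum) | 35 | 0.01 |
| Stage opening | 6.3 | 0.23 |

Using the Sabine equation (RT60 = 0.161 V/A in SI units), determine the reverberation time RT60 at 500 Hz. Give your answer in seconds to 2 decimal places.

0.59 s

Total absorption A = 35*0.01 + 40*0.30 + 11.4*0.85 + 14.3*0.32 + 35*0.01 + 6.3*0.23
  = 0.350 + 12.000 + 9.690 + 4.576 + 0.350 + 1.449 = 28.415 m² sabins.
V = 7·5·3 = 105 m³.
Sabine: RT60 = 0.161 × 105 / 28.415 = 0.59 s.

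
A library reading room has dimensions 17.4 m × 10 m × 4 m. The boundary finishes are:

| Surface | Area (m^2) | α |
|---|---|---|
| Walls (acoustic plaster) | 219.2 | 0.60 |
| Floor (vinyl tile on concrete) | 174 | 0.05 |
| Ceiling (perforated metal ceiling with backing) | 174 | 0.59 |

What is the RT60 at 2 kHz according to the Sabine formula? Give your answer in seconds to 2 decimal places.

Equivalent absorption area: A = 219.2·0.60 + 174·0.05 + 174·0.59 = 242.880 m^2.
Volume V = 17.4 × 10 × 4 = 696 m³.
RT60 = 0.161 · V / A = 0.161 × 696 / 242.880 = 0.46 s.

0.46 s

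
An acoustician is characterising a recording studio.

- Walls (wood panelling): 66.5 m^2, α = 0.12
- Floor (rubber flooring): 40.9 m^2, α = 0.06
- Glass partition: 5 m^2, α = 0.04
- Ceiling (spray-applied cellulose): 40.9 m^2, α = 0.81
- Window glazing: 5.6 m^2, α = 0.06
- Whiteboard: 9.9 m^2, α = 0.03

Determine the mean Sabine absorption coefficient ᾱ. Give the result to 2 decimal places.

S = Σ Sᵢ = 66.5 + 40.9 + 5 + 40.9 + 5.6 + 9.9 = 168.8 m^2.
Weighted sum Σ Sα = 44.396.
ᾱ = A/S = 0.26.

0.26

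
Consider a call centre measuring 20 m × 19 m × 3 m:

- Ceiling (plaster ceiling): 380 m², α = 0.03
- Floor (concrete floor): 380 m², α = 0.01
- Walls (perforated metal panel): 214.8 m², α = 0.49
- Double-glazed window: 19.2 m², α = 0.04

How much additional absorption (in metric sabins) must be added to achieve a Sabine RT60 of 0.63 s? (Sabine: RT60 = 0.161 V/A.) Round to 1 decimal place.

170.1 sabins

Equivalent absorption area: A₁ = 380·0.03 + 380·0.01 + 214.8·0.49 + 19.2·0.04 = 121.220 m².
V = 1140 m³. Required absorption A₂ = 0.161 × 1140 / 0.63 = 291.333 sabins.
Additional absorption ΔA = 291.333 − 121.220 = 170.1 sabins.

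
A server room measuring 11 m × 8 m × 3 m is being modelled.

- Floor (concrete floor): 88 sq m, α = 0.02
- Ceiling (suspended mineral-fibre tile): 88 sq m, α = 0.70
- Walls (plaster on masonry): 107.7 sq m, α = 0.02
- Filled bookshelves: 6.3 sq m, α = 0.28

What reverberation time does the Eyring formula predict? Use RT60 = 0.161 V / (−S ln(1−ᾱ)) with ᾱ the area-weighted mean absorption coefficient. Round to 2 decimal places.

Total surface area S = 88 + 88 + 107.7 + 6.3 = 290.0 sq m.
Σ(Sᵢαᵢ) = 88×0.02 + 88×0.70 + 107.7×0.02 + 6.3×0.28 = 67.278.
Mean coefficient ᾱ = A/S = 0.2320.
−S·ln(1−ᾱ) = −290.0 × ln(1 − 0.2320) = 76.550.
V = 11 × 8 × 3 = 264 m³.
T = 0.161·V/[−S·ln(1−ᾱ)] = 0.161·264/76.550 = 0.56 s.

0.56 seconds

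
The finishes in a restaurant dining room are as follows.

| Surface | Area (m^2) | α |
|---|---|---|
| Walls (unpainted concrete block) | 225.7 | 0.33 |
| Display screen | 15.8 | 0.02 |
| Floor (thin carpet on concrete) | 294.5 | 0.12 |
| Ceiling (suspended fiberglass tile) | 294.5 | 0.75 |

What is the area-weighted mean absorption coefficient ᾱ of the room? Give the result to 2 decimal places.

Total surface area S = 830.5 m^2.
A = 225.7*0.33 + 15.8*0.02 + 294.5*0.12 + 294.5*0.75 = 331.012 sabins.
ᾱ = 331.012 / 830.5 = 0.40.

0.40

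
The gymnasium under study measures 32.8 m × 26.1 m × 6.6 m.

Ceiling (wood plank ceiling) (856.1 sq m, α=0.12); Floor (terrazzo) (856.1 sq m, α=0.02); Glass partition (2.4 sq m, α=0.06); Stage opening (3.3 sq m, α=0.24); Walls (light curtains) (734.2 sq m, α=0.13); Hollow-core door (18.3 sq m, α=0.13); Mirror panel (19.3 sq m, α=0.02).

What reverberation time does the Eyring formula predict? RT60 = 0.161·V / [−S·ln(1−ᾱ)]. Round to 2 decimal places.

3.97 s

S = Σ Sᵢ = 2489.7 sq m.
Σ(Sᵢαᵢ) = 856.1×0.12 + 856.1×0.02 + 2.4×0.06 + 3.3×0.24 + 734.2×0.13 + 18.3×0.13 + 19.3×0.02 = 219.001.
Mean coefficient ᾱ = A/S = 0.0880.
Eyring denominator: −S ln(1−ᾱ) = 229.339.
V = 32.8 × 26.1 × 6.6 = 5650.128 m³.
T = 0.161·V/[−S·ln(1−ᾱ)] = 0.161·5650.128/229.339 = 3.97 s.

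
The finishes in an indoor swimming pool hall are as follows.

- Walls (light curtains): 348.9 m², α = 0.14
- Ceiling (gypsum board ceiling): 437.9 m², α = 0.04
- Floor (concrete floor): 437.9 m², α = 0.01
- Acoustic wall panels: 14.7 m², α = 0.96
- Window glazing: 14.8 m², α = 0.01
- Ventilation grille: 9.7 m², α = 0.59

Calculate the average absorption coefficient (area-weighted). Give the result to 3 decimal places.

0.072

S = Σ Sᵢ = 348.9 + 437.9 + 437.9 + 14.7 + 14.8 + 9.7 = 1263.9 m².
Weighted sum Σ Sα = 90.724.
ᾱ = A/S = 0.072.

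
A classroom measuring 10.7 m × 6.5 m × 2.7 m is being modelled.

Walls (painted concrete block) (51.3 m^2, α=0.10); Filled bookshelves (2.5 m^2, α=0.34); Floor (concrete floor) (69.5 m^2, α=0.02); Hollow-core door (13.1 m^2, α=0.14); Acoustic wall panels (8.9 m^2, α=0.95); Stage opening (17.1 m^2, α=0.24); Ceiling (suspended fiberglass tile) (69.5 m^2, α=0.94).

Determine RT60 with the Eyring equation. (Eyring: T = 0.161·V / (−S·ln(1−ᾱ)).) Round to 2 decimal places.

0.28 sec

Total surface area S = 51.3 + 2.5 + 69.5 + 13.1 + 8.9 + 17.1 + 69.5 = 231.9 m^2.
Σ(Sᵢαᵢ) = 51.3·0.10 + 2.5·0.34 + 69.5·0.02 + 13.1·0.14 + 8.9·0.95 + 17.1·0.24 + 69.5·0.94 = 87.093.
Mean coefficient ᾱ = A/S = 0.3756.
−S·ln(1−ᾱ) = −231.9 × ln(1 − 0.3756) = 109.217.
V = 10.7 × 6.5 × 2.7 = 187.785 m³.
T = 0.161·V/[−S·ln(1−ᾱ)] = 0.161·187.785/109.217 = 0.28 s.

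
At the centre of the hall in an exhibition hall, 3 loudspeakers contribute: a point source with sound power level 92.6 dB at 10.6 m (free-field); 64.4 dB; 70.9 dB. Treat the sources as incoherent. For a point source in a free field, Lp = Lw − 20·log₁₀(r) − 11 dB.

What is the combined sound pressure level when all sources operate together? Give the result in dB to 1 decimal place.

72.1 dB

Source at 10.6 m: Lp = 92.6 − 20·log₁₀(10.6) − 11 = 61.1 dB.
Sum in the linear (power) domain: Σ 10^(Lᵢ/10) = 10^(61.1/10) + 10^(64.4/10) + 10^(70.9/10) = 1.635e+07.
Back to dB: 10·log₁₀ Σ = 72.1 dB.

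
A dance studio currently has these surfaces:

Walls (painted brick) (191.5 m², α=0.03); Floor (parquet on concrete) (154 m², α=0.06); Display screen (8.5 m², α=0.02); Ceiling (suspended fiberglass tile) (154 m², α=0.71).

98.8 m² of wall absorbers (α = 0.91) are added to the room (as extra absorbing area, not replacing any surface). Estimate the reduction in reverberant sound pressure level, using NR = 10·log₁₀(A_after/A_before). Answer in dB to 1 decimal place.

2.4 dB

Total absorption A_before = 191.5·0.03 + 154·0.06 + 8.5·0.02 + 154·0.71
  = 5.745 + 9.240 + 0.170 + 109.340 = 124.495 m² sabins.
Treatment contributes 98.8·0.91 = 89.908 sabins.
New total A_after = 214.403 sabins.
Reduction = 10 log₁₀(A_after/A_before) = 10 log₁₀(1.7222) = 2.4 dB.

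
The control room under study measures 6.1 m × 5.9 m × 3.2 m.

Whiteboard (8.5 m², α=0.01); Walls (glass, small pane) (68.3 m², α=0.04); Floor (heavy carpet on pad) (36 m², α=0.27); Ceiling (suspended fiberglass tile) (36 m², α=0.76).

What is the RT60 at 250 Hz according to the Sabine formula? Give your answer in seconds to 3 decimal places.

0.465 s

A = Σ Sᵢαᵢ = 8.5×0.01 + 68.3×0.04 + 36×0.27 + 36×0.76 = 39.897 sabins.
Room volume: 115.168 m³.
T = 0.161 V/A = 0.161·115.168/39.897 = 0.465 s.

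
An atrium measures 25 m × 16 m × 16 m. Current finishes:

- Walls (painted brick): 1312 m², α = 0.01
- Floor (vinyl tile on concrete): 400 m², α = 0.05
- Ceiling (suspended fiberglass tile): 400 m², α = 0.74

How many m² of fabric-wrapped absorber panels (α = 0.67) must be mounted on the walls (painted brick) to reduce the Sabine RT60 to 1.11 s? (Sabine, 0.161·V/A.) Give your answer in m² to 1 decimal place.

907.8

Total absorption A₁ = 1312·0.01 + 400·0.05 + 400·0.74
  = 13.120 + 20.000 + 296.000 = 329.120 m² sabins.
Required A₂ = 0.161·6400/1.11 = 928.288 sabins.
Absorption to add: 928.288 − 329.120 = 599.168 sabins.
Net gain per m²: Δα = 0.67 − 0.01 = 0.66.
Area = ΔA/Δα = 599.168/0.66 = 907.8 m².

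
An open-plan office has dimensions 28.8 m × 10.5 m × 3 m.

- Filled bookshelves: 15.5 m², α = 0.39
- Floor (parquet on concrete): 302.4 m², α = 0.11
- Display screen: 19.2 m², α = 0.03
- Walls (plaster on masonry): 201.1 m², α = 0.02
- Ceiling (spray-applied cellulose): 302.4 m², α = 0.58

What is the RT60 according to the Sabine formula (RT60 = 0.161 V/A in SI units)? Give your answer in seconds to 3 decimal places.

0.666 sec

Total absorption A = 15.5×0.39 + 302.4×0.11 + 19.2×0.03 + 201.1×0.02 + 302.4×0.58
  = 6.045 + 33.264 + 0.576 + 4.022 + 175.392 = 219.299 m² sabins.
Room volume: 907.2 m³.
Sabine: RT60 = 0.161 × 907.2 / 219.299 = 0.666 s.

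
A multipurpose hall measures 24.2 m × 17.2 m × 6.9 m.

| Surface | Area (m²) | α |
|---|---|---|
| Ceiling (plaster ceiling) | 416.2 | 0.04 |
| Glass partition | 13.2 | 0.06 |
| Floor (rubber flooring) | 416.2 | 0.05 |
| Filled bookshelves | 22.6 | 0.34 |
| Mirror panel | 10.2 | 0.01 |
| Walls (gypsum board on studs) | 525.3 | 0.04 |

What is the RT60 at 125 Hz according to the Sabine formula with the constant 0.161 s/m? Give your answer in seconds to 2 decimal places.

A = Σ Sᵢαᵢ = 416.2·0.04 + 13.2·0.06 + 416.2·0.05 + 22.6·0.34 + 10.2·0.01 + 525.3·0.04 = 67.048 sabins.
V = 24.2·17.2·6.9 = 2872.056 m³.
Sabine: RT60 = 0.161 × 2872.056 / 67.048 = 6.90 s.

6.90 s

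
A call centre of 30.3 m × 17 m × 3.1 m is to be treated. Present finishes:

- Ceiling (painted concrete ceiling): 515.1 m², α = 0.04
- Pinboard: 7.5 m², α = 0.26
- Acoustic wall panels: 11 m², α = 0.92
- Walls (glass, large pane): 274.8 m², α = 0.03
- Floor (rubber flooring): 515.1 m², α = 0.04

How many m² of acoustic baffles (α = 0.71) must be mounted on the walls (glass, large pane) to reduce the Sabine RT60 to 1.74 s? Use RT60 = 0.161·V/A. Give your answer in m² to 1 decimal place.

Total absorption A₁ = 515.1·0.04 + 7.5·0.26 + 11·0.92 + 274.8·0.03 + 515.1·0.04
  = 20.604 + 1.950 + 10.120 + 8.244 + 20.604 = 61.522 m² sabins.
Required A₂ = 0.161·1596.81/1.74 = 147.751 sabins.
Absorption to add: 147.751 − 61.522 = 86.229 sabins.
Net gain per m²: Δα = 0.71 − 0.03 = 0.68.
Panel area = 86.229 / 0.68 = 126.8 m².

126.8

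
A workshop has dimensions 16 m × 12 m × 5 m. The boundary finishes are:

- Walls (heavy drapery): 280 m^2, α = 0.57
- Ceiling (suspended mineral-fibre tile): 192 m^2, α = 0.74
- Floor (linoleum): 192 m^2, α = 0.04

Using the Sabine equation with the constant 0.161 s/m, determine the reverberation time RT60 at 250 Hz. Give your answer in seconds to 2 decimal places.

Total absorption A = 280*0.57 + 192*0.74 + 192*0.04
  = 159.600 + 142.080 + 7.680 = 309.360 m^2 sabins.
Volume V = 16 × 12 × 5 = 960 m³.
Sabine: RT60 = 0.161 × 960 / 309.360 = 0.50 s.

0.50 s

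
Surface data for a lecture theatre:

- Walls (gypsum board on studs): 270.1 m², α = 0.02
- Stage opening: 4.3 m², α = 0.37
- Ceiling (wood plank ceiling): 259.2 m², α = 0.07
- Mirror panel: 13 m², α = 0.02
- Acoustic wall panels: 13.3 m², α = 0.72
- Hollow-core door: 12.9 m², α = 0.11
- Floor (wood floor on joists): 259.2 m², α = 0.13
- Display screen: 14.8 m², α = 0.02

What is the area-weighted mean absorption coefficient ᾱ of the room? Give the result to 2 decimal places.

Total surface area S = 846.8 m².
Weighted sum Σ Sα = 70.384.
ᾱ = 70.384 / 846.8 = 0.08.

0.08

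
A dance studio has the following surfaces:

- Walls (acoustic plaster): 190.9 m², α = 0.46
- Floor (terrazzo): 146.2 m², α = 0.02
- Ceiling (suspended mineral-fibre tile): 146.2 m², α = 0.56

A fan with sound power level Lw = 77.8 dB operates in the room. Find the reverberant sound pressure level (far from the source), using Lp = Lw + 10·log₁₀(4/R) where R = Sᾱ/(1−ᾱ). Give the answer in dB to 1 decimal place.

A = 172.610 sabins; S = 483.3 m².
ᾱ = 0.3571, so room constant R = A/(1−ᾱ) = 268.487 m².
Lp = Lw + 10 log₁₀(4/R) = 77.8 -18.27 = 59.5 dB.

59.5 dB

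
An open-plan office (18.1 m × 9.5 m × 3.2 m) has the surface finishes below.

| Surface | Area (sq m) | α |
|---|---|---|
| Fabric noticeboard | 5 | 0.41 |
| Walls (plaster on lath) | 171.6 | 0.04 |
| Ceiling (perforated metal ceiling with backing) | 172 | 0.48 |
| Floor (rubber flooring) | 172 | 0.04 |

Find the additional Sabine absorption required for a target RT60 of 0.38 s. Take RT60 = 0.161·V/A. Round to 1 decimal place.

Equivalent absorption area: A₁ = 5·0.41 + 171.6·0.04 + 172·0.48 + 172·0.04 = 98.354 sq m.
Target A₂ = 0.161·550.24/0.38 = 233.128 sabins (V = 550.24 m³).
Shortfall: 233.128 − 98.354 = 134.8 sabins.

134.8 sabins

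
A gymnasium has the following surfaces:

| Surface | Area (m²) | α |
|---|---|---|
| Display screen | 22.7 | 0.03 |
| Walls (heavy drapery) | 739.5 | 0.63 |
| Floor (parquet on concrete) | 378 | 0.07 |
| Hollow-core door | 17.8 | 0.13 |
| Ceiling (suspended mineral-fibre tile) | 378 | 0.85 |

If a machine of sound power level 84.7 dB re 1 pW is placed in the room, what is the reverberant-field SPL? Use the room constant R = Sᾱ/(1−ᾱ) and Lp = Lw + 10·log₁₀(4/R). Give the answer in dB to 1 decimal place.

58.3 dB

A = 816.640 sabins; S = 1536.0 m².
ᾱ = 816.640/1536.0 = 0.5317; R = Sᾱ/(1−ᾱ) = 816.640/(1−0.5317) = 1743.839 m².
Lp = 84.7 + 10·log₁₀(4/1743.839) = 84.7 + (-26.39) = 58.3 dB.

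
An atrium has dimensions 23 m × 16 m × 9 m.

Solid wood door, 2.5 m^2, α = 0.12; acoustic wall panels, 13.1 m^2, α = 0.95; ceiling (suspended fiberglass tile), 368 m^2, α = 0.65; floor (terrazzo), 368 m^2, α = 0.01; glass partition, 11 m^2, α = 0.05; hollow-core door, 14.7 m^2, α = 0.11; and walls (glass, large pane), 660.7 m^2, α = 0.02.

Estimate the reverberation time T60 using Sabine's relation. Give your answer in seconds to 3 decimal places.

Total absorption A = 2.5*0.12 + 13.1*0.95 + 368*0.65 + 368*0.01 + 11*0.05 + 14.7*0.11 + 660.7*0.02
  = 0.300 + 12.445 + 239.200 + 3.680 + 0.550 + 1.617 + 13.214 = 271.006 m^2 sabins.
V = 23·16·9 = 3312 m³.
Sabine: RT60 = 0.161 × 3312 / 271.006 = 1.968 s.

1.968 s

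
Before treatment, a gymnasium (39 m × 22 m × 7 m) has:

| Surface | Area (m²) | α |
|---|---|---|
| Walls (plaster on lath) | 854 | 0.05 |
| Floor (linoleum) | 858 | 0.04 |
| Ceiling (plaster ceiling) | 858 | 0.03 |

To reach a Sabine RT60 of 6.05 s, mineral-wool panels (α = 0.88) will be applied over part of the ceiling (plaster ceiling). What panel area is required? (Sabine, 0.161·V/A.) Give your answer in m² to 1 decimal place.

67.1

Equivalent absorption area: A₁ = 854*0.05 + 858*0.04 + 858*0.03 = 102.760 m².
V = 6006 m³. Target absorption A₂ = 0.161 × 6006 / 6.05 = 159.829 sabins.
ΔA needed = 159.829 − 102.760 = 57.069 sabins.
Net gain per m²: Δα = 0.88 − 0.03 = 0.85.
Panel area = 57.069 / 0.85 = 67.1 m².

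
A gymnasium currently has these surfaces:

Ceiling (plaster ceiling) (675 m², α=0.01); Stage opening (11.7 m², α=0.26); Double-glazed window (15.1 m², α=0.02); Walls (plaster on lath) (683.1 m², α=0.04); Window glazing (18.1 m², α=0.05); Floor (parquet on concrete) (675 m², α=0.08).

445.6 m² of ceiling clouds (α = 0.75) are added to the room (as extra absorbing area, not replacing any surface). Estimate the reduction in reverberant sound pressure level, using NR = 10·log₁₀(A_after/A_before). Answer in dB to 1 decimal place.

Summing Sᵢαᵢ: 6.750 + 3.042 + 0.302 + 27.324 + 0.905 + 54.000 → A_before = 92.323 sabins.
Added absorption = 445.6 × 0.75 = 334.200 sabins.
New total A_after = 426.523 sabins.
NR = 10·log₁₀(426.523/92.323) = 6.6 dB.

6.6 dB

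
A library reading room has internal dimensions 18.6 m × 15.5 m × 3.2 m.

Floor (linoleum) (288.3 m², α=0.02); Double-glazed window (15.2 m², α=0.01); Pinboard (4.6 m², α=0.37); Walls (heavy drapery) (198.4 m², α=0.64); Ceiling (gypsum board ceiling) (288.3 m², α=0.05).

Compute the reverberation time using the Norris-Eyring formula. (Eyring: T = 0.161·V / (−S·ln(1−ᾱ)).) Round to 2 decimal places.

0.90 s

S = Σ Sᵢ = 794.8 m².
Σ(Sᵢαᵢ) = 288.3×0.02 + 15.2×0.01 + 4.6×0.37 + 198.4×0.64 + 288.3×0.05 = 149.011.
Mean coefficient ᾱ = A/S = 0.1875.
Eyring denominator: −S ln(1−ᾱ) = 165.032.
V = 18.6 × 15.5 × 3.2 = 922.56 m³.
RT60 = 0.161 × 922.56 / 165.032 = 0.90 s.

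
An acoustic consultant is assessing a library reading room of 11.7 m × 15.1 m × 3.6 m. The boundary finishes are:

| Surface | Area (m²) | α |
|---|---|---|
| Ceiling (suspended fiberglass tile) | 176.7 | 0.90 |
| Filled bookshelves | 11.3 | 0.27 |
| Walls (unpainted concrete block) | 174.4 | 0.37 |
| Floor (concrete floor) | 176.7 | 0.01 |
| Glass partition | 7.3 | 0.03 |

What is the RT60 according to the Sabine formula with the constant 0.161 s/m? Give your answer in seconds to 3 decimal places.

Total absorption A = 176.7×0.90 + 11.3×0.27 + 174.4×0.37 + 176.7×0.01 + 7.3×0.03
  = 159.030 + 3.051 + 64.528 + 1.767 + 0.219 = 228.595 m² sabins.
Volume V = 11.7 × 15.1 × 3.6 = 636.012 m³.
Sabine: RT60 = 0.161 × 636.012 / 228.595 = 0.448 s.

0.448 s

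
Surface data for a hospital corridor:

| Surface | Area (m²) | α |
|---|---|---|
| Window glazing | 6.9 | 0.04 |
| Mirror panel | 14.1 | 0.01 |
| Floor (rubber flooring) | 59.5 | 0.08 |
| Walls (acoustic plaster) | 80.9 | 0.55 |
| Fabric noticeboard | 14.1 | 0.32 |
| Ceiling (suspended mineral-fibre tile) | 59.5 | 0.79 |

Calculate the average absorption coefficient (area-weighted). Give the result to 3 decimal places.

S = Σ Sᵢ = 6.9 + 14.1 + 59.5 + 80.9 + 14.1 + 59.5 = 235.0 m².
Σ(Sᵢαᵢ) = 6.9×0.04 + 14.1×0.01 + 59.5×0.08 + 80.9×0.55 + 14.1×0.32 + 59.5×0.79 = 101.189.
ᾱ = 101.189 / 235.0 = 0.431.

0.431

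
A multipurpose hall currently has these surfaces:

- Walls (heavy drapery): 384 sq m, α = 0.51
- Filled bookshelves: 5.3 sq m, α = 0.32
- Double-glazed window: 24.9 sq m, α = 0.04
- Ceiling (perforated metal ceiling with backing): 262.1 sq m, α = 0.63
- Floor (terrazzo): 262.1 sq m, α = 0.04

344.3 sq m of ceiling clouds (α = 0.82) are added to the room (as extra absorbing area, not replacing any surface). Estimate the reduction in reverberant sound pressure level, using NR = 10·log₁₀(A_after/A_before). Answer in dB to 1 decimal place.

2.4 dB

Summing Sᵢαᵢ: 195.840 + 1.696 + 0.996 + 165.123 + 10.484 → A_before = 374.139 sabins.
Treatment contributes 344.3·0.82 = 282.326 sabins.
A_after = 374.139 + 282.326 = 656.465 sabins.
NR = 10·log₁₀(656.465/374.139) = 2.4 dB.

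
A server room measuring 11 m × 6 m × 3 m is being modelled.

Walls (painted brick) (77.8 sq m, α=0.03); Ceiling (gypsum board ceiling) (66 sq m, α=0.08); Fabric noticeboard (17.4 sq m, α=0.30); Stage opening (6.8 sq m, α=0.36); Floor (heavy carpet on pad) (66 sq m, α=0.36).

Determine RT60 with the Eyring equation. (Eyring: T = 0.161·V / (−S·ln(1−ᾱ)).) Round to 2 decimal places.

0.75 s

Total surface area S = 77.8 + 66 + 17.4 + 6.8 + 66 = 234.0 sq m.
Σ(Sᵢαᵢ) = 77.8·0.03 + 66·0.08 + 17.4·0.30 + 6.8·0.36 + 66·0.36 = 39.042.
Mean coefficient ᾱ = A/S = 0.1668.
−S·ln(1−ᾱ) = −234.0 × ln(1 − 0.1668) = 42.701.
V = 11 × 6 × 3 = 198 m³.
T = 0.161·V/[−S·ln(1−ᾱ)] = 0.161·198/42.701 = 0.75 s.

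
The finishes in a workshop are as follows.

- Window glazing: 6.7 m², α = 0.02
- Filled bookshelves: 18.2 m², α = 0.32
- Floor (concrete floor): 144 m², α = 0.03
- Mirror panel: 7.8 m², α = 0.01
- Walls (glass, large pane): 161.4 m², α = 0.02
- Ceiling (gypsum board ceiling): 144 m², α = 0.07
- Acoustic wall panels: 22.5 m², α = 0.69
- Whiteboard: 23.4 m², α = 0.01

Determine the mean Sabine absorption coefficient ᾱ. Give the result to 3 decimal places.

0.075

S = Σ Sᵢ = 6.7 + 18.2 + 144 + 7.8 + 161.4 + 144 + 22.5 + 23.4 = 528.0 m².
Σ(Sᵢαᵢ) = 6.7×0.02 + 18.2×0.32 + 144×0.03 + 7.8×0.01 + 161.4×0.02 + 144×0.07 + 22.5×0.69 + 23.4×0.01 = 39.423.
ᾱ = 39.423 / 528.0 = 0.075.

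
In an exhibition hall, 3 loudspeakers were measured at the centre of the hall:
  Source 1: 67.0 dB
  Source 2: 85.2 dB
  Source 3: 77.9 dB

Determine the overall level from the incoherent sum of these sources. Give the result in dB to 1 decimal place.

Converting to relative power and adding: 10^(67.0/10) + 10^(85.2/10) + 10^(77.9/10) = 3.978e+08.
Back to dB: 10·log₁₀ Σ = 86.0 dB.

86.0 dB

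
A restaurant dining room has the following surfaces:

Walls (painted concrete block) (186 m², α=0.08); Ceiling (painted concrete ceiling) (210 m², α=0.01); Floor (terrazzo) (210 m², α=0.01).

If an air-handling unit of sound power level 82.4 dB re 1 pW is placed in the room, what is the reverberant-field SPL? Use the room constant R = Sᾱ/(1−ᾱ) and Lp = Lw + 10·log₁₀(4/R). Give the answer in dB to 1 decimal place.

Σ(Sᵢαᵢ) = 186×0.08 + 210×0.01 + 210×0.01 = 19.080; total area S = 606.0 m².
ᾱ = 19.080/606.0 = 0.0315; R = Sᾱ/(1−ᾱ) = 19.080/(1−0.0315) = 19.701 m².
Lp = 82.4 + 10·log₁₀(4/19.701) = 82.4 + (-6.92) = 75.5 dB.

75.5 dB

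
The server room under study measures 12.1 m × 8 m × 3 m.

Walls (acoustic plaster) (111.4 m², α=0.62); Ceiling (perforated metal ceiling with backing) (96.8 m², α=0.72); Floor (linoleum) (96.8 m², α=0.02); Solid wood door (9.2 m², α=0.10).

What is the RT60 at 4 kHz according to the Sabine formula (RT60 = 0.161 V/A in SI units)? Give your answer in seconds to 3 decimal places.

Summing Sᵢαᵢ: 69.068 + 69.696 + 1.936 + 0.920 → A = 141.620 sabins.
Room volume: 290.4 m³.
RT60 = 0.161 · V / A = 0.161 × 290.4 / 141.620 = 0.330 s.

0.330 sec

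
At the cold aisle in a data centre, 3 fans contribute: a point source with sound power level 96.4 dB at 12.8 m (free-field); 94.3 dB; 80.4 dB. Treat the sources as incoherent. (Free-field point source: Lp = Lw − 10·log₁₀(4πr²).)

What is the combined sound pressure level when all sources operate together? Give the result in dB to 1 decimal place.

94.5 dB

Source at 12.8 m: Lp = 96.4 − 10·log₁₀(4π·12.8²) = 96.4 − 10·log₁₀(2058.874) = 63.3 dB.
Σ 10^(Lᵢ/10) = 2.803e+09.
Back to dB: 10·log₁₀ Σ = 94.5 dB.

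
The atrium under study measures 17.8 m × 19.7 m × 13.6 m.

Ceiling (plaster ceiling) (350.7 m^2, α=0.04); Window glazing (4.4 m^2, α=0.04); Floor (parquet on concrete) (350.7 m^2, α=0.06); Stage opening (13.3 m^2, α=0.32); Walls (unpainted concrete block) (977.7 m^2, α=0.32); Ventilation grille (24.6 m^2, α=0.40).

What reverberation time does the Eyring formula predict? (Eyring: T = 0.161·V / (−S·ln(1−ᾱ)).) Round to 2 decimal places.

Total surface area S = 350.7 + 4.4 + 350.7 + 13.3 + 977.7 + 24.6 = 1721.4 m^2.
Absorption A = 350.7·0.04 + 4.4·0.04 + 350.7·0.06 + 13.3·0.32 + 977.7·0.32 + 24.6·0.40 = 362.206 sabins.
ᾱ = 362.206 / 1721.4 = 0.2104.
−S·ln(1−ᾱ) = −1721.4 × ln(1 − 0.2104) = 406.644.
V = 17.8 × 19.7 × 13.6 = 4768.976 m³.
T = 0.161·V/[−S·ln(1−ᾱ)] = 0.161·4768.976/406.644 = 1.89 s.

1.89 s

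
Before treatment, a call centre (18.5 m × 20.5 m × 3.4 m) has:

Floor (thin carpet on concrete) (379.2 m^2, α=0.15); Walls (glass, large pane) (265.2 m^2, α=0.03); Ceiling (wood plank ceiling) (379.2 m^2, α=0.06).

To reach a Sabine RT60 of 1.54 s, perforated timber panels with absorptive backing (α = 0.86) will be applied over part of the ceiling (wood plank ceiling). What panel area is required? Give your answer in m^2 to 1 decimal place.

59.0

A₁ = Σ Sᵢαᵢ = 379.2*0.15 + 265.2*0.03 + 379.2*0.06 = 87.588 sabins.
Required A₂ = 0.161·1289.45/1.54 = 134.806 sabins.
Absorption to add: 134.806 − 87.588 = 47.218 sabins.
Net gain per m^2: Δα = 0.86 − 0.06 = 0.80.
Area = ΔA/Δα = 47.218/0.80 = 59.0 m^2.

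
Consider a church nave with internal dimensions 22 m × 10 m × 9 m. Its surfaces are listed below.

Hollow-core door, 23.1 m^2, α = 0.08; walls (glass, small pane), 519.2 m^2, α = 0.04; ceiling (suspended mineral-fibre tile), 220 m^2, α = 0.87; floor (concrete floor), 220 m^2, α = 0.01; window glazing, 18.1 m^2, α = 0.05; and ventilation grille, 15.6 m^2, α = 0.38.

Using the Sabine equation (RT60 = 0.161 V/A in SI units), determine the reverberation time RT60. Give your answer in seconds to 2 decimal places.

1.43 s

A = Σ Sᵢαᵢ = 23.1·0.08 + 519.2·0.04 + 220·0.87 + 220·0.01 + 18.1·0.05 + 15.6·0.38 = 223.049 sabins.
Volume V = 22 × 10 × 9 = 1980 m³.
RT60 = 0.161 · V / A = 0.161 × 1980 / 223.049 = 1.43 s.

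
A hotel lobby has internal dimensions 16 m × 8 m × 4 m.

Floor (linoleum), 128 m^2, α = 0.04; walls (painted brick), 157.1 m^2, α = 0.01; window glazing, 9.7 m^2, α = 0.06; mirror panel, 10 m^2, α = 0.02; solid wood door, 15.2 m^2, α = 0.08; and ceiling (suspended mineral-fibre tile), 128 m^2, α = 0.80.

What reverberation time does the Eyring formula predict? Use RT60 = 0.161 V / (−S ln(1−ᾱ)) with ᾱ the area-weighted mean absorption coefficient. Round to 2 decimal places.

0.65 sec

S = Σ Sᵢ = 448.0 m^2.
Absorption A = 128·0.04 + 157.1·0.01 + 9.7·0.06 + 10·0.02 + 15.2·0.08 + 128·0.80 = 111.089 sabins.
Mean coefficient ᾱ = A/S = 0.2480.
−S·ln(1−ᾱ) = −448.0 × ln(1 − 0.2480) = 127.688.
V = 16 × 8 × 4 = 512 m³.
RT60 = 0.161 × 512 / 127.688 = 0.65 s.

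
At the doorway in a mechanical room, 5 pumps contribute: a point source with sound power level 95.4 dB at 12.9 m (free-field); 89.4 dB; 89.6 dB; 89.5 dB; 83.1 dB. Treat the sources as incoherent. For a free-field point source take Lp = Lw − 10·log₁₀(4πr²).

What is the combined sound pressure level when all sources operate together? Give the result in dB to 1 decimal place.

Source at 12.9 m: Lp = 95.4 − 10·log₁₀(4π·12.9²) = 95.4 − 10·log₁₀(2091.170) = 62.2 dB.
Sum in the linear (power) domain: Σ 10^(Lᵢ/10) = 10^(62.2/10) + 10^(89.4/10) + 10^(89.6/10) + 10^(89.5/10) + 10^(83.1/10) = 2.88e+09.
Back to dB: 10·log₁₀ Σ = 94.6 dB.

94.6 dB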